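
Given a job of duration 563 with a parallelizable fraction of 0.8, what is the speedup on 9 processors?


Amdahl's law: T_p = T × ((1-p) + p/N)
= 563 × ((1-0.8) + 0.8/9)
= 563 × (0.20 + 0.0889)
= 563 × 0.2889
= 162.64
Speedup = 563/162.64
= 3.46×


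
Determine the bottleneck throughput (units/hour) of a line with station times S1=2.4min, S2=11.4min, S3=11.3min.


Bottleneck = longest station time
Station times: [2.4, 11.4, 11.3]
Max = 11.4 min
Rate = 60 / 11.4
= 5.26 units/hour (bottleneck: 11.4min)


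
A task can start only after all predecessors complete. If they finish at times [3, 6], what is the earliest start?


ES = max of all predecessor completion times
Predecessors: [3, 6]
ES = max(3, 6)
= 6


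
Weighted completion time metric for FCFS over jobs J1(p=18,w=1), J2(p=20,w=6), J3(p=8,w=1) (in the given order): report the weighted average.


Completion times:
  J1: C=18, w×C=1×18=18
  J2: C=38, w×C=6×38=228
  J3: C=46, w×C=1×46=46
Sum w×C = 292
Sum w = 8
Weighted avg = 292/8
= 36.50


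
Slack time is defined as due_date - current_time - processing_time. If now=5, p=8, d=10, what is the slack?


Slack = due - current_time - processing
= 10 - 5 - 8
= -3


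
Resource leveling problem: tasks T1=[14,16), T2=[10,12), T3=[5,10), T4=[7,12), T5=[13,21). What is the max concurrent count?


Check each time point for overlaps:
  t=7: 2 tasks active (T3, T4)
Max concurrent = 2


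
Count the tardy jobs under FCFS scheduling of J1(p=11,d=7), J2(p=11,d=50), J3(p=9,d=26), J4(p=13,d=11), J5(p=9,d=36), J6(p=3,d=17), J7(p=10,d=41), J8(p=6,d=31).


Completion vs due date:
  J1: C=11, d=7 → TARDY
  J2: C=22, d=50 → on time
  J3: C=31, d=26 → TARDY
  J4: C=44, d=11 → TARDY
  J5: C=53, d=36 → TARDY
  J6: C=56, d=17 → TARDY
  J7: C=66, d=41 → TARDY
  J8: C=72, d=31 → TARDY
Tardy jobs: J1, J3, J4, J5, J6, J7, J8
Count = 7


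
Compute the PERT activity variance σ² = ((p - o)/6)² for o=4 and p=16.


σ² = ((p - o) / 6)² = (p - o)² / 36
= (16 - 4)² / 36
= 12² / 36
= 144 / 36
= 4.0000


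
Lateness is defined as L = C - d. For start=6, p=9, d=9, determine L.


Completion = 6 + 9 = 15
Lateness = C - d = 15 - 9
= 6


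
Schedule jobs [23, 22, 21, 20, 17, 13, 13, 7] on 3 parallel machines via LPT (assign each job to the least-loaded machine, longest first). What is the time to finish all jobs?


Jobs (LPT sorted): [23, 22, 21, 20, 17, 13, 13, 7]
Machines: 3
  J=23 → Machine 1 (load: 0+23=23)
  J=22 → Machine 2 (load: 0+22=22)
  J=21 → Machine 3 (load: 0+21=21)
  J=20 → Machine 3 (load: 21+20=41)
  J=17 → Machine 2 (load: 22+17=39)
  J=13 → Machine 1 (load: 23+13=36)
  J=13 → Machine 1 (load: 36+13=49)
  J=7 → Machine 2 (load: 39+7=46)
Machine loads: [49, 46, 41]
Makespan = max = 49 time units


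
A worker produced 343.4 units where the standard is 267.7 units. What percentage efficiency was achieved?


Efficiency = (actual / standard) × 100
= (343.4 / 267.7) × 100
= 128.3%


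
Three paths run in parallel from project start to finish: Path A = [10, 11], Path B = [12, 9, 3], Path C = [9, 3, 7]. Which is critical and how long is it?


Path A: 10 + 11 = 21
Path B: 12 + 9 + 3 = 24
Path C: 9 + 3 + 7 = 19
Critical path = longest = max(21, 24, 19)
= 24 (Path B)


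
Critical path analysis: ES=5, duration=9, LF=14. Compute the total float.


EF = ES + duration = 5 + 9 = 14
LS = LF - duration = 14 - 9 = 5
Total Float = LF - EF = 14 - 14
(or LS - ES = 5 - 5)
= 0


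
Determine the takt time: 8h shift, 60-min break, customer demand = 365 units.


Available = 8×60 - 60 = 420 min
Takt time = 420 / 365
= 1.15 min/unit


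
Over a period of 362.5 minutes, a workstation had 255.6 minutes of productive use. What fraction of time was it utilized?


Utilization = busy / total × 100
= 255.6 / 362.5 × 100
= 70.5%


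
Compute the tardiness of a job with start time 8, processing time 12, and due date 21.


Completion = start + processing = 8 + 12 = 20
Tardiness = max(0, C - d) = max(0, 20 - 21)
= max(0, -1)
= 0


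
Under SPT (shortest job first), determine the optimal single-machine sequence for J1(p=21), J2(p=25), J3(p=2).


SPT: sort by shortest processing time
  J3: p=2
  J1: p=21
  J2: p=25
Order: J3 → J1 → J2


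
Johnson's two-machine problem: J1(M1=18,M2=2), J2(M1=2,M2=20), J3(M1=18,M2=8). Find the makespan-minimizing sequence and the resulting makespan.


Johnson's rule:
Group 1 (M1≤M2, sort by M1): ['J2']
Group 2 (M1>M2, sort desc M2): ['J3', 'J1']
Sequence: J2 → J3 → J1
Makespan calculation:
  J2: M1 done=2, M2 done=22
  J3: M1 done=20, M2 done=30
  J1: M1 done=38, M2 done=40
= Sequence: J2 → J3 → J1, Makespan: 40


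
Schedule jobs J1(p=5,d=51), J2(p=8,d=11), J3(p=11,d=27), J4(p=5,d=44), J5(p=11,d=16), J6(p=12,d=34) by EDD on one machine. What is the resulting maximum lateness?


EDD order: J2 → J5 → J3 → J6 → J4 → J1
Completion and lateness:
  J2: C=8, d=11, L=8-11=-3
  J5: C=19, d=16, L=19-16=3
  J3: C=30, d=27, L=30-27=3
  J6: C=42, d=34, L=42-34=8
  J4: C=47, d=44, L=47-44=3
  J1: C=52, d=51, L=52-51=1
Lmax = max(-3, 3, 3, 8, 3, 1)
= 8


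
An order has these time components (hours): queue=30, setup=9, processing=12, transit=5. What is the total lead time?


Lead time = queue + setup + processing + transit
= 30 + 9 + 12 + 5
= 56 hours


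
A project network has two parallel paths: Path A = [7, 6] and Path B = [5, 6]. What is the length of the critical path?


Path A: 7 + 6 = 13
Path B: 5 + 6 = 11
Critical path = longest = max(13, 11)
= 13 (Path A)


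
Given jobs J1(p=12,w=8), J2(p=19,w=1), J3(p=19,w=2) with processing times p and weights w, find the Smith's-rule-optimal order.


WSPT (Smith's rule): sort by p/w ascending
  J1: p/w = 12/8 = 1.500
  J3: p/w = 19/2 = 9.500
  J2: p/w = 19/1 = 19.000
Order: J1 → J3 → J2


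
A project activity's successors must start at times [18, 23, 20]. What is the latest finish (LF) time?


LF = min of all successor start times
Successors start at: [18, 23, 20]
LF = min(18, 23, 20)
= 18


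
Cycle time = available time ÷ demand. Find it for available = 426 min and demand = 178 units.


Cycle time = available time / demand
= 426 / 178
= 2.39 min/unit


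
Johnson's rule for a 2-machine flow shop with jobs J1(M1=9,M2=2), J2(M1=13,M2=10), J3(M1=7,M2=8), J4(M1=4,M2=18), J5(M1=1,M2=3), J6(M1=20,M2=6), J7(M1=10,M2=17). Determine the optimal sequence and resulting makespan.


Johnson's rule:
Group 1 (M1≤M2, sort by M1): ['J5', 'J4', 'J3', 'J7']
Group 2 (M1>M2, sort desc M2): ['J2', 'J6', 'J1']
Sequence: J5 → J4 → J3 → J7 → J2 → J6 → J1
Makespan calculation:
  J5: M1 done=1, M2 done=4
  J4: M1 done=5, M2 done=23
  J3: M1 done=12, M2 done=31
  J7: M1 done=22, M2 done=48
  J2: M1 done=35, M2 done=58
  J6: M1 done=55, M2 done=64
  J1: M1 done=64, M2 done=66
= Sequence: J5 → J4 → J3 → J7 → J2 → J6 → J1, Makespan: 66


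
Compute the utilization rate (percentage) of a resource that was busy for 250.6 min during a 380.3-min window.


Utilization = busy / total × 100
= 250.6 / 380.3 × 100
= 65.9%


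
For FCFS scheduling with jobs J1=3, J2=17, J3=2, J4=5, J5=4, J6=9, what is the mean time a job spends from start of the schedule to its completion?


Completion times:
  J1: completes at 3
  J2: completes at 20
  J3: completes at 22
  J4: completes at 27
  J5: completes at 31
  J6: completes at 40
Sum = 143
Average = 143/6
= 23.83


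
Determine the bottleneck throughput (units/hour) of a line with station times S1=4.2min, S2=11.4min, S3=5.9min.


Bottleneck = longest station time
Station times: [4.2, 11.4, 5.9]
Max = 11.4 min
Rate = 60 / 11.4
= 5.26 units/hour (bottleneck: 11.4min)


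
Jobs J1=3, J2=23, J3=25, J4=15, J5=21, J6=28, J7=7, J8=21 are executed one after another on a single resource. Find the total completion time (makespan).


Sequential makespan: sum all processing times
= 3 + 23 + 25 + 15 + 21 + 28 + 7 + 21
= 143 time units


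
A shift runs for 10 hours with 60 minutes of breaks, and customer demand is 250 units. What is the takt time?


Available = 10×60 - 60 = 540 min
Takt time = 540 / 250
= 2.16 min/unit


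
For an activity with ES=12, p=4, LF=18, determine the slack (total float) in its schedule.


EF = ES + duration = 12 + 4 = 16
LS = LF - duration = 18 - 4 = 14
Total Float = LF - EF = 18 - 16
(or LS - ES = 14 - 12)
= 2


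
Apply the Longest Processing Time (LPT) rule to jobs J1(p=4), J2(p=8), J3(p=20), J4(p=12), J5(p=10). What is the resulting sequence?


LPT: sort by longest processing time first
  J3: p=20
  J4: p=12
  J5: p=10
  J2: p=8
  J1: p=4
Order: J3 → J4 → J5 → J2 → J1


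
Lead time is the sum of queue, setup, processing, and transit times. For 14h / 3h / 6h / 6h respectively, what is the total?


Lead time = queue + setup + processing + transit
= 14 + 3 + 6 + 6
= 29 hours


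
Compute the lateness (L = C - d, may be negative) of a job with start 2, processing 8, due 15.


Completion = 2 + 8 = 10
Lateness = C - d = 10 - 15
= -5


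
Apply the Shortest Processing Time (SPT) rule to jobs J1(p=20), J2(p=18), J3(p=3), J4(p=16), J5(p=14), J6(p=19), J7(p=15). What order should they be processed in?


SPT: sort by shortest processing time
  J3: p=3
  J5: p=14
  J7: p=15
  J4: p=16
  J2: p=18
  J6: p=19
  J1: p=20
Order: J3 → J5 → J7 → J4 → J2 → J6 → J1


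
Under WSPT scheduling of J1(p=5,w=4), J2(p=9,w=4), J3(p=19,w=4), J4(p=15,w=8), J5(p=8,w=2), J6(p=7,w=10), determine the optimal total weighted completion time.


WSPT order (by p/w): J6 → J1 → J4 → J2 → J5 → J3
  J6: C=7, w·C=10×7=70
  J1: C=12, w·C=4×12=48
  J4: C=27, w·C=8×27=216
  J2: C=36, w·C=4×36=144
  J5: C=44, w·C=2×44=88
  J3: C=63, w·C=4×63=252
Σ w·C = 818
= 818


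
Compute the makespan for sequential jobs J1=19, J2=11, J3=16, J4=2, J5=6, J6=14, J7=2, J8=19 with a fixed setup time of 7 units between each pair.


Makespan = Σ processing + (n-1) × setup
= (19 + 11 + 16 + 2 + 6 + 14 + 2 + 19) + (8-1)×7
= 89 + 49
= 138 time units


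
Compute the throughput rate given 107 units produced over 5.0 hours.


Throughput = units / time
= 107 / 5.0
= 21.4 units/hour


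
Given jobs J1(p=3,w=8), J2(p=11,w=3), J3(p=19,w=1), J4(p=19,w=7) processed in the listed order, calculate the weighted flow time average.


Completion times:
  J1: C=3, w×C=8×3=24
  J2: C=14, w×C=3×14=42
  J3: C=33, w×C=1×33=33
  J4: C=52, w×C=7×52=364
Sum w×C = 463
Sum w = 19
Weighted avg = 463/19
= 24.37


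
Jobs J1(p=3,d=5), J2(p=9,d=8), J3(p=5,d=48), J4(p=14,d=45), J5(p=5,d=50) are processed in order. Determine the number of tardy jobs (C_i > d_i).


Completion vs due date:
  J1: C=3, d=5 → on time
  J2: C=12, d=8 → TARDY
  J3: C=17, d=48 → on time
  J4: C=31, d=45 → on time
  J5: C=36, d=50 → on time
Tardy jobs: J2
Count = 1


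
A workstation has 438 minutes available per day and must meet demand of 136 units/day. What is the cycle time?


Cycle time = available time / demand
= 438 / 136
= 3.22 min/unit


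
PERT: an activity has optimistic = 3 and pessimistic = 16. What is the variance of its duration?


σ² = ((p - o) / 6)² = (p - o)² / 36
= (16 - 3)² / 36
= 13² / 36
= 169 / 36
= 4.6944


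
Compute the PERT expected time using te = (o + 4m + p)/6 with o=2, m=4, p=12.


te = (o + 4m + p) / 6
= (2 + 4×4 + 12) / 6
= (2 + 16 + 12) / 6
= 30 / 6
= 5.00


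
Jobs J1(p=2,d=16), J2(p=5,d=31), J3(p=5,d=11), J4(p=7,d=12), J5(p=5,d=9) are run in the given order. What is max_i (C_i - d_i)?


Lateness per job (L = C - d):
  J1: C=2, d=16, L=-14
  J2: C=7, d=31, L=-24
  J3: C=12, d=11, L=1
  J4: C=19, d=12, L=7
  J5: C=24, d=9, L=15
Lmax = max(-14, -24, 1, 7, 15)
= 15


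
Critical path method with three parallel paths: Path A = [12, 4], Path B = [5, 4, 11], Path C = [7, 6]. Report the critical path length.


Path A: 12 + 4 = 16
Path B: 5 + 4 + 11 = 20
Path C: 7 + 6 = 13
Critical path = longest = max(16, 20, 13)
= 20 (Path B)


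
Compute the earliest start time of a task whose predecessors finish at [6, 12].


ES = max of all predecessor completion times
Predecessors: [6, 12]
ES = max(6, 12)
= 12


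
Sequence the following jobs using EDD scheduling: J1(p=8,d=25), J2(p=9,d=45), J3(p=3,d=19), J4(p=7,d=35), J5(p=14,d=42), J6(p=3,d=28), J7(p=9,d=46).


EDD: sort by earliest due date
  J3: d=19, p=3
  J1: d=25, p=8
  J6: d=28, p=3
  J4: d=35, p=7
  J5: d=42, p=14
  J2: d=45, p=9
  J7: d=46, p=9
Order: J3 → J1 → J6 → J4 → J5 → J2 → J7


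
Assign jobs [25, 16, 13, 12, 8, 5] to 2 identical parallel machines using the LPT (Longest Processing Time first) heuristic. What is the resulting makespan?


Jobs (LPT sorted): [25, 16, 13, 12, 8, 5]
Machines: 2
  J=25 → Machine 1 (load: 0+25=25)
  J=16 → Machine 2 (load: 0+16=16)
  J=13 → Machine 2 (load: 16+13=29)
  J=12 → Machine 1 (load: 25+12=37)
  J=8 → Machine 2 (load: 29+8=37)
  J=5 → Machine 1 (load: 37+5=42)
Machine loads: [42, 37]
Makespan = max = 42 time units


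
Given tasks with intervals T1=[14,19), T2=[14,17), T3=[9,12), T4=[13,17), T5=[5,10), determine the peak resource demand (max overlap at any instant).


Check each time point for overlaps:
  t=14: 3 tasks active (T1, T2, T4)
Max concurrent = 3


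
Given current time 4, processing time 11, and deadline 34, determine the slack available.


Slack = due - current_time - processing
= 34 - 4 - 11
= 19


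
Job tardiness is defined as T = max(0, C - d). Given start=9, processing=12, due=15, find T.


Completion = start + processing = 9 + 12 = 21
Tardiness = max(0, C - d) = max(0, 21 - 15)
= max(0, 6)
= 6


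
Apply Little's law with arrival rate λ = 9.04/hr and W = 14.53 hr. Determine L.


Little's law: L = λ × W
= 9.04 × 14.53
= 131.35


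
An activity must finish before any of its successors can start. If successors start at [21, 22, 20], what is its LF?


LF = min of all successor start times
Successors start at: [21, 22, 20]
LF = min(21, 22, 20)
= 20


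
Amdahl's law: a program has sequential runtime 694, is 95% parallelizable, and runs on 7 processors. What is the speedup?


Amdahl's law: T_p = T × ((1-p) + p/N)
= 694 × ((1-0.95) + 0.95/7)
= 694 × (0.05 + 0.1357)
= 694 × 0.1857
= 128.89
Speedup = 694/128.89
= 5.38×


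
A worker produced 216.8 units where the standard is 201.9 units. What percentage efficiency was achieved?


Efficiency = (actual / standard) × 100
= (216.8 / 201.9) × 100
= 107.4%


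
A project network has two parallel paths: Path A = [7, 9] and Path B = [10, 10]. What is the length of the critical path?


Path A: 7 + 9 = 16
Path B: 10 + 10 = 20
Critical path = longest = max(16, 20)
= 20 (Path B)


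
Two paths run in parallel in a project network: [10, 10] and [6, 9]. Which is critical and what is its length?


Path A: 10 + 10 = 20
Path B: 6 + 9 = 15
Critical path = longest = max(20, 15)
= 20 (Path A)


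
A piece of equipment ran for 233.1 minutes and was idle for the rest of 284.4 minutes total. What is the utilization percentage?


Utilization = busy / total × 100
= 233.1 / 284.4 × 100
= 82.0%


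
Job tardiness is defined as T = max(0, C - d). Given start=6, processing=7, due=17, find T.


Completion = start + processing = 6 + 7 = 13
Tardiness = max(0, C - d) = max(0, 13 - 17)
= max(0, -4)
= 0


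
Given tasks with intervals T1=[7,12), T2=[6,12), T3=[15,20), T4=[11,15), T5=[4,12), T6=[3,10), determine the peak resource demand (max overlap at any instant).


Check each time point for overlaps:
  t=7: 4 tasks active (T1, T2, T5, T6)
Max concurrent = 4


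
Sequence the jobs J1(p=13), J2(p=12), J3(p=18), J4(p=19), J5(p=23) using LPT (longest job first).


LPT: sort by longest processing time first
  J5: p=23
  J4: p=19
  J3: p=18
  J1: p=13
  J2: p=12
Order: J5 → J4 → J3 → J1 → J2


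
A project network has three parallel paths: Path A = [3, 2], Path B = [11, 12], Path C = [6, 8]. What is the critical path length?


Path A: 3 + 2 = 5
Path B: 11 + 12 = 23
Path C: 6 + 8 = 14
Critical path = longest = max(5, 23, 14)
= 23 (Path B)


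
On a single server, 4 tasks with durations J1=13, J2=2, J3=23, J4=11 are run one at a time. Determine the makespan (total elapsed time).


Sequential makespan: sum all processing times
= 13 + 2 + 23 + 11
= 49 time units


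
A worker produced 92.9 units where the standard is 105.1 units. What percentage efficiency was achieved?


Efficiency = (actual / standard) × 100
= (92.9 / 105.1) × 100
= 88.4%


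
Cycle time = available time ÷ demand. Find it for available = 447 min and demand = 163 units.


Cycle time = available time / demand
= 447 / 163
= 2.74 min/unit


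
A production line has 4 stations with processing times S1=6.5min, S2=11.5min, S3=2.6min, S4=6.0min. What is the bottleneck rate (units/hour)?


Bottleneck = longest station time
Station times: [6.5, 11.5, 2.6, 6.0]
Max = 11.5 min
Rate = 60 / 11.5
= 5.22 units/hour (bottleneck: 11.5min)


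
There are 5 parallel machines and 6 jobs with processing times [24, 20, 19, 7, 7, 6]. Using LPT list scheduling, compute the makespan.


Jobs (LPT sorted): [24, 20, 19, 7, 7, 6]
Machines: 5
  J=24 → Machine 1 (load: 0+24=24)
  J=20 → Machine 2 (load: 0+20=20)
  J=19 → Machine 3 (load: 0+19=19)
  J=7 → Machine 4 (load: 0+7=7)
  J=7 → Machine 5 (load: 0+7=7)
  J=6 → Machine 4 (load: 7+6=13)
Machine loads: [24, 20, 19, 13, 7]
Makespan = max = 24 time units


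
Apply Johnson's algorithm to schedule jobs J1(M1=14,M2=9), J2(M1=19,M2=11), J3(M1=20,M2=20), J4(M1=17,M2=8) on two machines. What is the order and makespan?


Johnson's rule:
Group 1 (M1≤M2, sort by M1): ['J3']
Group 2 (M1>M2, sort desc M2): ['J2', 'J1', 'J4']
Sequence: J3 → J2 → J1 → J4
Makespan calculation:
  J3: M1 done=20, M2 done=40
  J2: M1 done=39, M2 done=51
  J1: M1 done=53, M2 done=62
  J4: M1 done=70, M2 done=78
= Sequence: J3 → J2 → J1 → J4, Makespan: 78


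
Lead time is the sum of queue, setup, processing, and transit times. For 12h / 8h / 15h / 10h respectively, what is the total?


Lead time = queue + setup + processing + transit
= 12 + 8 + 15 + 10
= 45 hours


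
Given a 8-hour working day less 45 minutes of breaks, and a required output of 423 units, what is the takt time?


Available = 8×60 - 45 = 435 min
Takt time = 435 / 423
= 1.03 min/unit


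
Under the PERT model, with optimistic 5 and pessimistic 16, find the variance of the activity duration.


σ² = ((p - o) / 6)² = (p - o)² / 36
= (16 - 5)² / 36
= 11² / 36
= 121 / 36
= 3.3611


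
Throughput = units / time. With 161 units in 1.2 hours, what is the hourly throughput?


Throughput = units / time
= 161 / 1.2
= 134.2 units/hour


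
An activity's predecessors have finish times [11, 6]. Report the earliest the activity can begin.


ES = max of all predecessor completion times
Predecessors: [11, 6]
ES = max(11, 6)
= 11


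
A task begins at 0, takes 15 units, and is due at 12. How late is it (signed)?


Completion = 0 + 15 = 15
Lateness = C - d = 15 - 12
= 3


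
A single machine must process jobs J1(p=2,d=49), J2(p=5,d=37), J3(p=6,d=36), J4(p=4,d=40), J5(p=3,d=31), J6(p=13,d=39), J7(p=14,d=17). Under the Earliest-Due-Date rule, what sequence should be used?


EDD: sort by earliest due date
  J7: d=17, p=14
  J5: d=31, p=3
  J3: d=36, p=6
  J2: d=37, p=5
  J6: d=39, p=13
  J4: d=40, p=4
  J1: d=49, p=2
Order: J7 → J5 → J3 → J2 → J6 → J4 → J1


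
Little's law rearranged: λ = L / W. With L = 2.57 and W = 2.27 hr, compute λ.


Little's law: L = λW → λ = L / W
= 2.57 / 2.27
= 1.13 per hour


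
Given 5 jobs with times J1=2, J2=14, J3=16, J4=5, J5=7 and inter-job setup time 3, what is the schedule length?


Makespan = Σ processing + (n-1) × setup
= (2 + 14 + 16 + 5 + 7) + (5-1)×3
= 44 + 12
= 56 time units


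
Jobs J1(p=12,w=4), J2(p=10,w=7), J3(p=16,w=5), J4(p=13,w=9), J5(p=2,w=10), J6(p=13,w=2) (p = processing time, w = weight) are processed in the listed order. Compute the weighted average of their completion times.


Completion times:
  J1: C=12, w×C=4×12=48
  J2: C=22, w×C=7×22=154
  J3: C=38, w×C=5×38=190
  J4: C=51, w×C=9×51=459
  J5: C=53, w×C=10×53=530
  J6: C=66, w×C=2×66=132
Sum w×C = 1513
Sum w = 37
Weighted avg = 1513/37
= 40.89


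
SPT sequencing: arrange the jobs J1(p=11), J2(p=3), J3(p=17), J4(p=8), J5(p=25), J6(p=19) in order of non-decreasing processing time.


SPT: sort by shortest processing time
  J2: p=3
  J4: p=8
  J1: p=11
  J3: p=17
  J6: p=19
  J5: p=25
Order: J2 → J4 → J1 → J3 → J6 → J5


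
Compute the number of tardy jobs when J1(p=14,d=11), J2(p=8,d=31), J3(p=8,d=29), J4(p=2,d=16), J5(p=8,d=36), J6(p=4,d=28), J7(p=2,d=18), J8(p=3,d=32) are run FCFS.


Completion vs due date:
  J1: C=14, d=11 → TARDY
  J2: C=22, d=31 → on time
  J3: C=30, d=29 → TARDY
  J4: C=32, d=16 → TARDY
  J5: C=40, d=36 → TARDY
  J6: C=44, d=28 → TARDY
  J7: C=46, d=18 → TARDY
  J8: C=49, d=32 → TARDY
Tardy jobs: J1, J3, J4, J5, J6, J7, J8
Count = 7


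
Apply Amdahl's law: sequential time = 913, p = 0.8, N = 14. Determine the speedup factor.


Amdahl's law: T_p = T × ((1-p) + p/N)
= 913 × ((1-0.8) + 0.8/14)
= 913 × (0.20 + 0.0571)
= 913 × 0.2571
= 234.77
Speedup = 913/234.77
= 3.89×


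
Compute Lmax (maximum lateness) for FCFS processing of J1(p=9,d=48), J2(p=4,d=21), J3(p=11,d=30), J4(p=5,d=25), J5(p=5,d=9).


Lateness per job (L = C - d):
  J1: C=9, d=48, L=-39
  J2: C=13, d=21, L=-8
  J3: C=24, d=30, L=-6
  J4: C=29, d=25, L=4
  J5: C=34, d=9, L=25
Lmax = max(-39, -8, -6, 4, 25)
= 25


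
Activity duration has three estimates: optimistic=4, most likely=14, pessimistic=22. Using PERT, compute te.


te = (o + 4m + p) / 6
= (4 + 4×14 + 22) / 6
= (4 + 56 + 22) / 6
= 82 / 6
= 13.67


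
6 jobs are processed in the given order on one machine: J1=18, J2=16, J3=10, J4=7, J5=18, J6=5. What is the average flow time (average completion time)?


Completion times:
  J1: completes at 18
  J2: completes at 34
  J3: completes at 44
  J4: completes at 51
  J5: completes at 69
  J6: completes at 74
Sum = 290
Average = 290/6
= 48.33


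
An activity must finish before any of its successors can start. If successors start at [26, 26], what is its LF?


LF = min of all successor start times
Successors start at: [26, 26]
LF = min(26, 26)
= 26


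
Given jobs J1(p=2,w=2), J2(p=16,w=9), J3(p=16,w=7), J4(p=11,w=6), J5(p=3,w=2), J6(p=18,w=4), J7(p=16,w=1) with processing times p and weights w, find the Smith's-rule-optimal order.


WSPT (Smith's rule): sort by p/w ascending
  J1: p/w = 2/2 = 1.000
  J5: p/w = 3/2 = 1.500
  J2: p/w = 16/9 = 1.778
  J4: p/w = 11/6 = 1.833
  J3: p/w = 16/7 = 2.286
  J6: p/w = 18/4 = 4.500
  J7: p/w = 16/1 = 16.000
Order: J1 → J5 → J2 → J4 → J3 → J6 → J7


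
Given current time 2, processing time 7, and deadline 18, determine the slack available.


Slack = due - current_time - processing
= 18 - 2 - 7
= 9


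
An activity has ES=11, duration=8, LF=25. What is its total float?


EF = ES + duration = 11 + 8 = 19
LS = LF - duration = 25 - 8 = 17
Total Float = LF - EF = 25 - 19
(or LS - ES = 17 - 11)
= 6


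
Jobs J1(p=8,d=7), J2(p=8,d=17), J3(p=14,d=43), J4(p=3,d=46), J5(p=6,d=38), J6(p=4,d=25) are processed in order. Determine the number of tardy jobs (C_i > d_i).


Completion vs due date:
  J1: C=8, d=7 → TARDY
  J2: C=16, d=17 → on time
  J3: C=30, d=43 → on time
  J4: C=33, d=46 → on time
  J5: C=39, d=38 → TARDY
  J6: C=43, d=25 → TARDY
Tardy jobs: J1, J5, J6
Count = 3


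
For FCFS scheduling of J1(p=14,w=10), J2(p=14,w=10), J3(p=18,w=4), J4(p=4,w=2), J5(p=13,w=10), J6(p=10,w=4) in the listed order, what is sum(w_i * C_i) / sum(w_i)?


Completion times:
  J1: C=14, w×C=10×14=140
  J2: C=28, w×C=10×28=280
  J3: C=46, w×C=4×46=184
  J4: C=50, w×C=2×50=100
  J5: C=63, w×C=10×63=630
  J6: C=73, w×C=4×73=292
Sum w×C = 1626
Sum w = 40
Weighted avg = 1626/40
= 40.65


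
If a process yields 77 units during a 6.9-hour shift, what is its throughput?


Throughput = units / time
= 77 / 6.9
= 11.2 units/hour


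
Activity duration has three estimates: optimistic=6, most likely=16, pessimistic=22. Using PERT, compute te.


te = (o + 4m + p) / 6
= (6 + 4×16 + 22) / 6
= (6 + 64 + 22) / 6
= 92 / 6
= 15.33


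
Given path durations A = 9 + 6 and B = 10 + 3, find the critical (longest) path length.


Path A: 9 + 6 = 15
Path B: 10 + 3 = 13
Critical path = longest = max(15, 13)
= 15 (Path A)


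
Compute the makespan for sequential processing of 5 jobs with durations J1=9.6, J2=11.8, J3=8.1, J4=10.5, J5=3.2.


Sequential makespan: sum all processing times
= 9.6 + 11.8 + 8.1 + 10.5 + 3.2
= 43.2 time units


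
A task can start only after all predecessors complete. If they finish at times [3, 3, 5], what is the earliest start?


ES = max of all predecessor completion times
Predecessors: [3, 3, 5]
ES = max(3, 3, 5)
= 5


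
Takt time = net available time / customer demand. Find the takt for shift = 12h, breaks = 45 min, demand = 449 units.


Available = 12×60 - 45 = 675 min
Takt time = 675 / 449
= 1.50 min/unit


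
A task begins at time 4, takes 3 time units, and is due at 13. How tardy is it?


Completion = start + processing = 4 + 3 = 7
Tardiness = max(0, C - d) = max(0, 7 - 13)
= max(0, -6)
= 0


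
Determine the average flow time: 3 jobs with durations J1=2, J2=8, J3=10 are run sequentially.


Completion times:
  J1: completes at 2
  J2: completes at 10
  J3: completes at 20
Sum = 32
Average = 32/3
= 10.67


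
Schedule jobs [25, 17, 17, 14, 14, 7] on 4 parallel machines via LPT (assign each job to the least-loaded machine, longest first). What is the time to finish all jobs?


Jobs (LPT sorted): [25, 17, 17, 14, 14, 7]
Machines: 4
  J=25 → Machine 1 (load: 0+25=25)
  J=17 → Machine 2 (load: 0+17=17)
  J=17 → Machine 3 (load: 0+17=17)
  J=14 → Machine 4 (load: 0+14=14)
  J=14 → Machine 4 (load: 14+14=28)
  J=7 → Machine 2 (load: 17+7=24)
Machine loads: [25, 24, 17, 28]
Makespan = max = 28 time units


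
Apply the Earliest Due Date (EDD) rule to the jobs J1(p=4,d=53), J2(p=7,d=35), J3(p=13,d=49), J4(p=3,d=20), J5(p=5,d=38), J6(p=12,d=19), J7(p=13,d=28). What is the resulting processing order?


EDD: sort by earliest due date
  J6: d=19, p=12
  J4: d=20, p=3
  J7: d=28, p=13
  J2: d=35, p=7
  J5: d=38, p=5
  J3: d=49, p=13
  J1: d=53, p=4
Order: J6 → J4 → J7 → J2 → J5 → J3 → J1


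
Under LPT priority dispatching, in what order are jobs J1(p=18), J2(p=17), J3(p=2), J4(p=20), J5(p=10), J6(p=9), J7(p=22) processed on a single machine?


LPT: sort by longest processing time first
  J7: p=22
  J4: p=20
  J1: p=18
  J2: p=17
  J5: p=10
  J6: p=9
  J3: p=2
Order: J7 → J4 → J1 → J2 → J5 → J6 → J3


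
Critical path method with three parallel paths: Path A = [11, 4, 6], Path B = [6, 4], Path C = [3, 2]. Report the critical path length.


Path A: 11 + 4 + 6 = 21
Path B: 6 + 4 = 10
Path C: 3 + 2 = 5
Critical path = longest = max(21, 10, 5)
= 21 (Path A)


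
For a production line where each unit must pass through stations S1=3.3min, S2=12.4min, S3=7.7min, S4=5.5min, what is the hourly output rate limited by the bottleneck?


Bottleneck = longest station time
Station times: [3.3, 12.4, 7.7, 5.5]
Max = 12.4 min
Rate = 60 / 12.4
= 4.84 units/hour (bottleneck: 12.4min)


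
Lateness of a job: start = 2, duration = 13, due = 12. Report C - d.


Completion = 2 + 13 = 15
Lateness = C - d = 15 - 12
= 3


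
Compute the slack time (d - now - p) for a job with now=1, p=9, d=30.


Slack = due - current_time - processing
= 30 - 1 - 9
= 20


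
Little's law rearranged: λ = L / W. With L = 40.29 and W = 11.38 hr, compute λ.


Little's law: L = λW → λ = L / W
= 40.29 / 11.38
= 3.54 per hour


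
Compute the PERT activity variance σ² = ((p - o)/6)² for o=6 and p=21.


σ² = ((p - o) / 6)² = (p - o)² / 36
= (21 - 6)² / 36
= 15² / 36
= 225 / 36
= 6.2500


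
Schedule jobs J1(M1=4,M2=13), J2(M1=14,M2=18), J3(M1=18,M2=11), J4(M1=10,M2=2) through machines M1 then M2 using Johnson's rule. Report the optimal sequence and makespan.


Johnson's rule:
Group 1 (M1≤M2, sort by M1): ['J1', 'J2']
Group 2 (M1>M2, sort desc M2): ['J3', 'J4']
Sequence: J1 → J2 → J3 → J4
Makespan calculation:
  J1: M1 done=4, M2 done=17
  J2: M1 done=18, M2 done=36
  J3: M1 done=36, M2 done=47
  J4: M1 done=46, M2 done=49
= Sequence: J1 → J2 → J3 → J4, Makespan: 49


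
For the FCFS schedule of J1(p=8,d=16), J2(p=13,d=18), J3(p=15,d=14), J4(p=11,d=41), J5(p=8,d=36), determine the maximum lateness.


Lateness per job (L = C - d):
  J1: C=8, d=16, L=-8
  J2: C=21, d=18, L=3
  J3: C=36, d=14, L=22
  J4: C=47, d=41, L=6
  J5: C=55, d=36, L=19
Lmax = max(-8, 3, 22, 6, 19)
= 22


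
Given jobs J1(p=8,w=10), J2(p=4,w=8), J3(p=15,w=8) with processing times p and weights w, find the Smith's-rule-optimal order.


WSPT (Smith's rule): sort by p/w ascending
  J2: p/w = 4/8 = 0.500
  J1: p/w = 8/10 = 0.800
  J3: p/w = 15/8 = 1.875
Order: J2 → J1 → J3


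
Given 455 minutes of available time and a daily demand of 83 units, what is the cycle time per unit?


Cycle time = available time / demand
= 455 / 83
= 5.48 min/unit


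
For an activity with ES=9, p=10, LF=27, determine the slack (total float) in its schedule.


EF = ES + duration = 9 + 10 = 19
LS = LF - duration = 27 - 10 = 17
Total Float = LF - EF = 27 - 19
(or LS - ES = 17 - 9)
= 8


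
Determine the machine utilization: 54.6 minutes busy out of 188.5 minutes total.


Utilization = busy / total × 100
= 54.6 / 188.5 × 100
= 29.0%


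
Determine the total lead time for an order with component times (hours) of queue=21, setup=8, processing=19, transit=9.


Lead time = queue + setup + processing + transit
= 21 + 8 + 19 + 9
= 57 hours


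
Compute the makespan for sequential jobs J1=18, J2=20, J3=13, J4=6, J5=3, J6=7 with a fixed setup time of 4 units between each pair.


Makespan = Σ processing + (n-1) × setup
= (18 + 20 + 13 + 6 + 3 + 7) + (6-1)×4
= 67 + 20
= 87 time units


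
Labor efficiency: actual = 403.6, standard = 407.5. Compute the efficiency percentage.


Efficiency = (actual / standard) × 100
= (403.6 / 407.5) × 100
= 99.0%


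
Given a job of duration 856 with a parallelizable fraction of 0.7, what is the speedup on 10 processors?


Amdahl's law: T_p = T × ((1-p) + p/N)
= 856 × ((1-0.7) + 0.7/10)
= 856 × (0.30 + 0.0700)
= 856 × 0.3700
= 316.72
Speedup = 856/316.72
= 2.70×


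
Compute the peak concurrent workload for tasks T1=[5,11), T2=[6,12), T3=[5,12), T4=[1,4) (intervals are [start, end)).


Check each time point for overlaps:
  t=6: 3 tasks active (T1, T2, T3)
Max concurrent = 3


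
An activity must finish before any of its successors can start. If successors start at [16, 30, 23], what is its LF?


LF = min of all successor start times
Successors start at: [16, 30, 23]
LF = min(16, 30, 23)
= 16


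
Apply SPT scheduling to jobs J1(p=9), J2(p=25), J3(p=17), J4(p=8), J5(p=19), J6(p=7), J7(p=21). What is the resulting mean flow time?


SPT order: J6 → J4 → J1 → J3 → J5 → J7 → J2
Completion times:
  J6: C=7
  J4: C=15
  J1: C=24
  J3: C=41
  J5: C=60
  J7: C=81
  J2: C=106
Sum = 334, n = 7
Mean flow = 334/7
= 47.71


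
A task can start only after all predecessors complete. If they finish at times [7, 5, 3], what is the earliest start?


ES = max of all predecessor completion times
Predecessors: [7, 5, 3]
ES = max(7, 5, 3)
= 7


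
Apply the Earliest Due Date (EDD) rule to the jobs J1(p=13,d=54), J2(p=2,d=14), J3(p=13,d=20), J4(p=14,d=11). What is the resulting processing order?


EDD: sort by earliest due date
  J4: d=11, p=14
  J2: d=14, p=2
  J3: d=20, p=13
  J1: d=54, p=13
Order: J4 → J2 → J3 → J1


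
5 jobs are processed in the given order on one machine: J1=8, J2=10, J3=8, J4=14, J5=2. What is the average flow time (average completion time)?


Completion times:
  J1: completes at 8
  J2: completes at 18
  J3: completes at 26
  J4: completes at 40
  J5: completes at 42
Sum = 134
Average = 134/5
= 26.80


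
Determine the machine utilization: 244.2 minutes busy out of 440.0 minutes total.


Utilization = busy / total × 100
= 244.2 / 440.0 × 100
= 55.5%


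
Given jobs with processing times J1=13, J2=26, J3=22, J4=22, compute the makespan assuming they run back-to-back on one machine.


Sequential makespan: sum all processing times
= 13 + 26 + 22 + 22
= 83 time units


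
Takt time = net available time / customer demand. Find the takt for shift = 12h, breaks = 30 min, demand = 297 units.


Available = 12×60 - 30 = 690 min
Takt time = 690 / 297
= 2.32 min/unit


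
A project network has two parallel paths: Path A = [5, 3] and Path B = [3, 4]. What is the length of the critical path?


Path A: 5 + 3 = 8
Path B: 3 + 4 = 7
Critical path = longest = max(8, 7)
= 8 (Path A)


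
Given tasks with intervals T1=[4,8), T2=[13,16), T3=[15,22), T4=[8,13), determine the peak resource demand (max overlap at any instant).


Check each time point for overlaps:
  t=15: 2 tasks active (T2, T3)
Max concurrent = 2


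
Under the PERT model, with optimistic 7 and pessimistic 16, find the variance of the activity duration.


σ² = ((p - o) / 6)² = (p - o)² / 36
= (16 - 7)² / 36
= 9² / 36
= 81 / 36
= 2.2500


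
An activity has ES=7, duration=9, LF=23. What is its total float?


EF = ES + duration = 7 + 9 = 16
LS = LF - duration = 23 - 9 = 14
Total Float = LF - EF = 23 - 16
(or LS - ES = 14 - 7)
= 7


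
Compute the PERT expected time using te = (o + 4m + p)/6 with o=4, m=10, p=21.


te = (o + 4m + p) / 6
= (4 + 4×10 + 21) / 6
= (4 + 40 + 21) / 6
= 65 / 6
= 10.83


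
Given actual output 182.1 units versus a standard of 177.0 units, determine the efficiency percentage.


Efficiency = (actual / standard) × 100
= (182.1 / 177.0) × 100
= 102.9%


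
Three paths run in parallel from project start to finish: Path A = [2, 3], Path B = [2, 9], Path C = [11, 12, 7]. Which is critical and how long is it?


Path A: 2 + 3 = 5
Path B: 2 + 9 = 11
Path C: 11 + 12 + 7 = 30
Critical path = longest = max(5, 11, 30)
= 30 (Path C)


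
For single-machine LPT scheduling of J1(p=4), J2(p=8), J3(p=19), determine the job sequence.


LPT: sort by longest processing time first
  J3: p=19
  J2: p=8
  J1: p=4
Order: J3 → J2 → J1


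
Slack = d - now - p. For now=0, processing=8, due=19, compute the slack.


Slack = due - current_time - processing
= 19 - 0 - 8
= 11


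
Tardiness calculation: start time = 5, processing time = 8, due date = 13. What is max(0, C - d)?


Completion = start + processing = 5 + 8 = 13
Tardiness = max(0, C - d) = max(0, 13 - 13)
= max(0, 0)
= 0


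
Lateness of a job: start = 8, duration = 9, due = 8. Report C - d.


Completion = 8 + 9 = 17
Lateness = C - d = 17 - 8
= 9


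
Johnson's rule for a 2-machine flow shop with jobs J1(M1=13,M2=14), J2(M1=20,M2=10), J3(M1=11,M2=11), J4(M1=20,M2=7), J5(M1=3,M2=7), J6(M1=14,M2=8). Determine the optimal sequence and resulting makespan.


Johnson's rule:
Group 1 (M1≤M2, sort by M1): ['J5', 'J3', 'J1']
Group 2 (M1>M2, sort desc M2): ['J2', 'J6', 'J4']
Sequence: J5 → J3 → J1 → J2 → J6 → J4
Makespan calculation:
  J5: M1 done=3, M2 done=10
  J3: M1 done=14, M2 done=25
  J1: M1 done=27, M2 done=41
  J2: M1 done=47, M2 done=57
  J6: M1 done=61, M2 done=69
  J4: M1 done=81, M2 done=88
= Sequence: J5 → J3 → J1 → J2 → J6 → J4, Makespan: 88


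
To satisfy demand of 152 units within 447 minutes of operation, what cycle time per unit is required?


Cycle time = available time / demand
= 447 / 152
= 2.94 min/unit


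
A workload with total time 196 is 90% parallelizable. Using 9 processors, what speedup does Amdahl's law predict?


Amdahl's law: T_p = T × ((1-p) + p/N)
= 196 × ((1-0.9) + 0.9/9)
= 196 × (0.10 + 0.1000)
= 196 × 0.2000
= 39.20
Speedup = 196/39.20
= 5.00×


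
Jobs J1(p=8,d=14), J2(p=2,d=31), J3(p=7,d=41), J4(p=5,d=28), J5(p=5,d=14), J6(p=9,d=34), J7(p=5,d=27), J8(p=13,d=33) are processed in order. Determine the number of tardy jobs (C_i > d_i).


Completion vs due date:
  J1: C=8, d=14 → on time
  J2: C=10, d=31 → on time
  J3: C=17, d=41 → on time
  J4: C=22, d=28 → on time
  J5: C=27, d=14 → TARDY
  J6: C=36, d=34 → TARDY
  J7: C=41, d=27 → TARDY
  J8: C=54, d=33 → TARDY
Tardy jobs: J5, J6, J7, J8
Count = 4


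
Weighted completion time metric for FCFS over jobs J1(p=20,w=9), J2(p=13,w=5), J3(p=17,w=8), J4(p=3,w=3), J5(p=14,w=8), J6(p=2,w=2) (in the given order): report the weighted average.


Completion times:
  J1: C=20, w×C=9×20=180
  J2: C=33, w×C=5×33=165
  J3: C=50, w×C=8×50=400
  J4: C=53, w×C=3×53=159
  J5: C=67, w×C=8×67=536
  J6: C=69, w×C=2×69=138
Sum w×C = 1578
Sum w = 35
Weighted avg = 1578/35
= 45.09


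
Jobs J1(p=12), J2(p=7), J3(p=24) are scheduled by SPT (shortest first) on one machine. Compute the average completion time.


SPT order: J2 → J1 → J3
Completion times:
  J2: C=7
  J1: C=19
  J3: C=43
Sum = 69, n = 3
Mean flow = 69/3
= 23.00


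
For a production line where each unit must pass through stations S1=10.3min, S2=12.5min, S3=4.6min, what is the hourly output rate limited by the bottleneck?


Bottleneck = longest station time
Station times: [10.3, 12.5, 4.6]
Max = 12.5 min
Rate = 60 / 12.5
= 4.80 units/hour (bottleneck: 12.5min)


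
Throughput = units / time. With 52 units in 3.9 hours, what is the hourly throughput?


Throughput = units / time
= 52 / 3.9
= 13.3 units/hour


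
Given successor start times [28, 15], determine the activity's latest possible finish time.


LF = min of all successor start times
Successors start at: [28, 15]
LF = min(28, 15)
= 15


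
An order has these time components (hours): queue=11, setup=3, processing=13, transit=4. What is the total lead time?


Lead time = queue + setup + processing + transit
= 11 + 3 + 13 + 4
= 31 hours


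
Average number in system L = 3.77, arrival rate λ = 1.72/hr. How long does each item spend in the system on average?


Little's law: L = λW → W = L / λ
= 3.77 / 1.72
= 2.19 hours


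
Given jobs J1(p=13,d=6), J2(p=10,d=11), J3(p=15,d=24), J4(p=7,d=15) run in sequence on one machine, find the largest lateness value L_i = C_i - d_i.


Lateness per job (L = C - d):
  J1: C=13, d=6, L=7
  J2: C=23, d=11, L=12
  J3: C=38, d=24, L=14
  J4: C=45, d=15, L=30
Lmax = max(7, 12, 14, 30)
= 30


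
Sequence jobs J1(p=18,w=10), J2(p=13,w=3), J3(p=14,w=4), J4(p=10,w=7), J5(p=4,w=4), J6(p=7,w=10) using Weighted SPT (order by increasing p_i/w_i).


WSPT (Smith's rule): sort by p/w ascending
  J6: p/w = 7/10 = 0.700
  J5: p/w = 4/4 = 1.000
  J4: p/w = 10/7 = 1.429
  J1: p/w = 18/10 = 1.800
  J3: p/w = 14/4 = 3.500
  J2: p/w = 13/3 = 4.333
Order: J6 → J5 → J4 → J1 → J3 → J2


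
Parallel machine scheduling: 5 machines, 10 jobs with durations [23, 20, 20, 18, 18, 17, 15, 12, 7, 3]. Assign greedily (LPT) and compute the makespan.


Jobs (LPT sorted): [23, 20, 20, 18, 18, 17, 15, 12, 7, 3]
Machines: 5
  J=23 → Machine 1 (load: 0+23=23)
  J=20 → Machine 2 (load: 0+20=20)
  J=20 → Machine 3 (load: 0+20=20)
  J=18 → Machine 4 (load: 0+18=18)
  J=18 → Machine 5 (load: 0+18=18)
  J=17 → Machine 4 (load: 18+17=35)
  J=15 → Machine 5 (load: 18+15=33)
  J=12 → Machine 2 (load: 20+12=32)
  J=7 → Machine 3 (load: 20+7=27)
  J=3 → Machine 1 (load: 23+3=26)
Machine loads: [26, 32, 27, 35, 33]
Makespan = max = 35 time units
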